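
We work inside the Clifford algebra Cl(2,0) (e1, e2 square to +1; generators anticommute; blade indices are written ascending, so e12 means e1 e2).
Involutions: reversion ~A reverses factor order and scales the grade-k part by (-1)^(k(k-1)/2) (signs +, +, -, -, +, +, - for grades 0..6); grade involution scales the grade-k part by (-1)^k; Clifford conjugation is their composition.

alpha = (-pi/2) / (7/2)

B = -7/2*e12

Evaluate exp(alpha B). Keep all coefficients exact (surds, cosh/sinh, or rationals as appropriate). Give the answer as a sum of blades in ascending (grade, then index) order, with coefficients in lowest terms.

B^2 = (-7/2)^2*(e12)^2 = 49/4*(-1) = -49/4 (a basis 2-blade squares to minus the product of its generators' squares).
B^2 = -49/4 — the negative square puts this in the circular regime; l = 7/2, alpha*l = -pi/2, so exp(alpha B) = cos(-pi/2) + (sin(-pi/2)/(7/2))*B = 0 + (-2/7)*B.
Answer: e12


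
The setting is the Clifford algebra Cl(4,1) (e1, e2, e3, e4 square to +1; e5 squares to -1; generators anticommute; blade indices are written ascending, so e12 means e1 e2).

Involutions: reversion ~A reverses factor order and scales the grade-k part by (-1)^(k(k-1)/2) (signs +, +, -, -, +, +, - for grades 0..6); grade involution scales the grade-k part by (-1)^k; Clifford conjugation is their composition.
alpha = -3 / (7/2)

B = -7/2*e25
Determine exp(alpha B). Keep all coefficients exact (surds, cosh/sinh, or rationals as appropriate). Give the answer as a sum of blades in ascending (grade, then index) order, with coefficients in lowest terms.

B^2 = (-7/2)^2*(e25)^2 = 49/4*(+1) = 49/4 (a basis 2-blade squares to minus the product of its generators' squares).
B^2 = 49/4 — B^2 > 0, so the exponential closes hyperbolically: l = 7/2, alpha*l = -3, so exp(alpha B) = cosh(-3) + (sinh(-3)/(7/2))*B = cosh(3) + (-2*sinh(3)/7)*B.
Answer: cosh(3) + sinh(3)*e25


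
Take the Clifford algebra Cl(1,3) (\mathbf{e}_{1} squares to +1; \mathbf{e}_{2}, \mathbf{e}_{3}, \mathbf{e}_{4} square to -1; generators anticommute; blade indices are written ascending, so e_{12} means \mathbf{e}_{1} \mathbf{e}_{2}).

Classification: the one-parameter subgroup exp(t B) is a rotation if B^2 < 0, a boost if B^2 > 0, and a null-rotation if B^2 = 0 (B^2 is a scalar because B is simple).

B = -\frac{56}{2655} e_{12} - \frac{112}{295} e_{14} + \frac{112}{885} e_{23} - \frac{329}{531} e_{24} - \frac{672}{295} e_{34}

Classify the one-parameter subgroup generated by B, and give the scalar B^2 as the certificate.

B^2 term by term: the squares give (-\frac{56}{2655})^2*(e_{12})^2 + (-\frac{112}{295})^2*(e_{14})^2 + (\frac{112}{885})^2*(e_{23})^2 + (-\frac{329}{531})^2*(e_{24})^2 + (-\frac{672}{295})^2*(e_{34})^2 = \frac{3136}{7049025}*(+1) + \frac{12544}{87025}*(+1) + \frac{12544}{783225}*(-1) + \frac{108241}{281961}*(-1) + \frac{451584}{87025}*(-1) = -\frac{49}{9} (each basis 2-blade squares to minus the product of its generators' squares); cross terms between blades sharing an index anticommute and cancel; the commuting (index-disjoint) pairs give grade-4 terms 2*c*c'*(blade product), which cancel blade by blade — e_{1234}: \frac{25088}{261075} - \frac{25088}{261075} = 0 — confirming B is simple. So B^2 = -\frac{49}{9}.
Answer: rotation, certificate B^2 = -\frac{49}{9}. Because -\frac{49}{9} is invariant under every versor sandwich, the classification follows from its sign alone.


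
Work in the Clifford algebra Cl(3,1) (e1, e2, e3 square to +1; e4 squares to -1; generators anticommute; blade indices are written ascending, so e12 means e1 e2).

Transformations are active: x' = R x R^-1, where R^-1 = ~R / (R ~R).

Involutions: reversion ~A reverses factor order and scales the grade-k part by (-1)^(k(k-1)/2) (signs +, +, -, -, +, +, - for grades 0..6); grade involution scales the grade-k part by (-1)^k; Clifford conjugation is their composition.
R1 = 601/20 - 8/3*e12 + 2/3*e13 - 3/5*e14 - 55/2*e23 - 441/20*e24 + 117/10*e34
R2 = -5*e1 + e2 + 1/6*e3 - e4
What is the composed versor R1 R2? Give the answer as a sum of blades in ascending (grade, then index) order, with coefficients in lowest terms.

Distribute over the terms of R2 (each basis-blade product reordered to ascending indices, repeated generators contracted through their squares):
R1 (-5*e1) = -601/4*e1 - 40/3*e2 + 10/3*e3 - 3*e4 + 275/2*e123 + 441/4*e124 - 117/2*e134
R1 (e2) = -8/3*e1 + 601/20*e2 + 55/2*e3 + 441/20*e4 - 2/3*e123 + 3/5*e124 + 117/10*e234
R1 (1/6*e3) = 1/9*e1 - 55/12*e2 + 601/120*e3 - 39/20*e4 - 4/9*e123 + 1/10*e134 + 147/40*e234
R1 (-e4) = -3/5*e1 - 441/20*e2 + 117/10*e3 - 601/20*e4 + 8/3*e124 - 2/3*e134 + 55/2*e234
Summing the partial products and collecting blades:
Answer: -27613/180*e1 - 119/12*e2 + 1141/24*e3 - 259/20*e4 + 2455/18*e123 + 6811/60*e124 - 886/15*e134 + 343/8*e234


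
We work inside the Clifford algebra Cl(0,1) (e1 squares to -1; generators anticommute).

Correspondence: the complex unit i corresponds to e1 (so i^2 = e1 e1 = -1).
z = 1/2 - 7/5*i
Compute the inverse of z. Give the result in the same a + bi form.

In blades: z = 1/2 - 7/5*e1.
With qbar = 1/2 + 7/5*e1 (scalar fixed, mapped units negated), z qbar = 221/100 (the sum of squared coefficients), so z^-1 = qbar / (221/100) = 50/221 + 140/221*e1; translating back:
Answer: 50/221 + 140/221*i


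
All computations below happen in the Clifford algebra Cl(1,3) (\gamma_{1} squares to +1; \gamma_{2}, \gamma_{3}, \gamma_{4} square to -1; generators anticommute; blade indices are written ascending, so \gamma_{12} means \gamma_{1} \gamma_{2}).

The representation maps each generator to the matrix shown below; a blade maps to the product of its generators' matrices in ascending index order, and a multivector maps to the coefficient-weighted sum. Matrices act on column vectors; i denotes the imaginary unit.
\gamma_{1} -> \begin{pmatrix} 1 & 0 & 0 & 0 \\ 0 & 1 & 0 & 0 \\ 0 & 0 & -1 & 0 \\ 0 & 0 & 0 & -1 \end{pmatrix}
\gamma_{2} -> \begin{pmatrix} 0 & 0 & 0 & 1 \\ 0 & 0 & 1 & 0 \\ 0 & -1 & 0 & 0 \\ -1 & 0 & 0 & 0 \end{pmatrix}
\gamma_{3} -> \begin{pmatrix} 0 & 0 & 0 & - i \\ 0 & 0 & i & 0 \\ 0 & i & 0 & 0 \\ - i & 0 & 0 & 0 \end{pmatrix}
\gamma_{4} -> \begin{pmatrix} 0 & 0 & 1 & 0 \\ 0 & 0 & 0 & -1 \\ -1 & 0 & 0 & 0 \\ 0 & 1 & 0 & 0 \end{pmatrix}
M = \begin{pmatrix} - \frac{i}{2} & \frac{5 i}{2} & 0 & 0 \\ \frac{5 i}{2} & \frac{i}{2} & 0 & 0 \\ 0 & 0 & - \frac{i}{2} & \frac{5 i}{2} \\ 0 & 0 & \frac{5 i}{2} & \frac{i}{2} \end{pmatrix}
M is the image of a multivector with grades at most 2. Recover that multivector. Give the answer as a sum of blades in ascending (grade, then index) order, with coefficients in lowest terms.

Method: the blade images are trace-orthogonal — tr(rho(e_A) rho(e_B)^-1) = 4 if A = B and 0 otherwise — and rho(e_A)^-1 = (e_A)^2 * rho(e_A) with (e_A)^2 = +1 or -1, so the coefficient of e_A in the preimage is (e_A)^2 * tr(M rho(e_A))/4.
Nonzero projections over blades of grade <= 2: \gamma_{23}: (\gamma_{23})^2 = -1, tr(M rho(\gamma_{23})) = -2, coefficient \frac{1}{2}; \gamma_{34}: (\gamma_{34})^2 = -1, tr(M rho(\gamma_{34})) = 10, coefficient -\frac{5}{2}. Every other blade of grade <= 2 projects to 0.
Answer: \frac{1}{2} \gamma_{23} - \frac{5}{2} \gamma_{34}


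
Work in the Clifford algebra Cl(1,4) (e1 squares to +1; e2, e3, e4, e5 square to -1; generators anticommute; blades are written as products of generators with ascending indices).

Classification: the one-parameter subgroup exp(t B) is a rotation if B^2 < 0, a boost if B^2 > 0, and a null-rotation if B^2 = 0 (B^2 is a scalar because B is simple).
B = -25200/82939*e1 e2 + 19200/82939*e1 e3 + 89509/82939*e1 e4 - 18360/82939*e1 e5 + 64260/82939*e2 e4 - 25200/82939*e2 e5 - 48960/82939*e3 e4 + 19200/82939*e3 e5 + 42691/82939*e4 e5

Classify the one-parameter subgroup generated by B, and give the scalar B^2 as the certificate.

B^2 term by term: the squares give (-25200/82939)^2*(e1 e2)^2 + (19200/82939)^2*(e1 e3)^2 + (89509/82939)^2*(e1 e4)^2 + (-18360/82939)^2*(e1 e5)^2 + (64260/82939)^2*(e2 e4)^2 + (-25200/82939)^2*(e2 e5)^2 + (-48960/82939)^2*(e3 e4)^2 + (19200/82939)^2*(e3 e5)^2 + (42691/82939)^2*(e4 e5)^2 = 635040000/6878877721*(+1) + 368640000/6878877721*(+1) + 8011861081/6878877721*(+1) + 337089600/6878877721*(+1) + 4129347600/6878877721*(-1) + 635040000/6878877721*(-1) + 2397081600/6878877721*(-1) + 368640000/6878877721*(-1) + 1822521481/6878877721*(-1) = 0 (each basis 2-blade squares to minus the product of its generators' squares); cross terms between blades sharing an index anticommute and cancel; the commuting (index-disjoint) pairs give grade-4 terms 2*c*c'*(blade product), which cancel blade by blade — e1 e2 e3 e4: 2467584000/6878877721 - 2467584000/6878877721 = 0; e1 e2 e3 e5: -967680000/6878877721 + 967680000/6878877721 = 0; e1 e2 e4 e5: -2151626400/6878877721 + 4511253600/6878877721 - 2359627200/6878877721 = 0; e1 e3 e4 e5: 1639334400/6878877721 - 3437145600/6878877721 + 1797811200/6878877721 = 0; e2 e3 e4 e5: -2467584000/6878877721 + 2467584000/6878877721 = 0 — confirming B is simple. So B^2 = 0.
Answer: null-rotation, certificate B^2 = 0. Note: conjugating B changes its blade decomposition but never the scalar B^2 = 0, whose sign settles the classification.


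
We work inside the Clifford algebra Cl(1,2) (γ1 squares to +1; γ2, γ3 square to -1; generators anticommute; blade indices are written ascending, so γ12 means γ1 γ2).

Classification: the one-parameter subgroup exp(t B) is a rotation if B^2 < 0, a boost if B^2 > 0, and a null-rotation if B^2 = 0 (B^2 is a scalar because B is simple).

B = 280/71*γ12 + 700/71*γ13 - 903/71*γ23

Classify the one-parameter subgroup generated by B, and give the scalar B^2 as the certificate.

B^2 term by term: the squares give (280/71)^2*(γ12)^2 + (700/71)^2*(γ13)^2 + (-903/71)^2*(γ23)^2 = 78400/5041*(+1) + 490000/5041*(+1) + 815409/5041*(-1) = -49 (each basis 2-blade squares to minus the product of its generators' squares); cross terms between blades sharing an index anticommute and cancel. So B^2 = -49.
Answer: rotation, certificate B^2 = -49. Key observation: B^2 = -49 is a conjugation invariant, so its sign decides the class regardless of the surface form of B.


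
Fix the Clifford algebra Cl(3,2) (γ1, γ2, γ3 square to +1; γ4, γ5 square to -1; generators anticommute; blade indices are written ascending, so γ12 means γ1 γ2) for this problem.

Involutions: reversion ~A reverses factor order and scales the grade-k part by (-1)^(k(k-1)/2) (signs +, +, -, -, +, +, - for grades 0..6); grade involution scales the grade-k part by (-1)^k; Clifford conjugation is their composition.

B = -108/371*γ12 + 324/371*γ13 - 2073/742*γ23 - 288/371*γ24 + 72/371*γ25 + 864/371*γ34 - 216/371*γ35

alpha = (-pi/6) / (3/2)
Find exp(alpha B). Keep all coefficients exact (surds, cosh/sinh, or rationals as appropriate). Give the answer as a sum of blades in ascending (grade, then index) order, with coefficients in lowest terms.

B^2 term by term: the squares give (-108/371)^2*(γ12)^2 + (324/371)^2*(γ13)^2 + (-2073/742)^2*(γ23)^2 + (-288/371)^2*(γ24)^2 + (72/371)^2*(γ25)^2 + (864/371)^2*(γ34)^2 + (-216/371)^2*(γ35)^2 = 11664/137641*(-1) + 104976/137641*(-1) + 4297329/550564*(-1) + 82944/137641*(+1) + 5184/137641*(+1) + 746496/137641*(+1) + 46656/137641*(+1) = -9/4 (each basis 2-blade squares to minus the product of its generators' squares); cross terms between blades sharing an index anticommute and cancel; the commuting (index-disjoint) pairs give grade-4 terms 2*c*c'*(blade product), which cancel blade by blade — γ1234: -186624/137641 + 186624/137641 = 0; γ1235: 46656/137641 - 46656/137641 = 0; γ2345: -124416/137641 + 124416/137641 = 0 — confirming B is simple. So B^2 = -9/4.
B^2 = -9/4 — a negative square means the series sums to a rotation: l = 3/2, alpha*l = -pi/6, so exp(alpha B) = cos(-pi/6) + (sin(-pi/6)/(3/2))*B = sqrt(3)/2 + (-1/3)*B.
Answer: sqrt(3)/2 + 36/371*γ12 - 108/371*γ13 + 691/742*γ23 + 96/371*γ24 - 24/371*γ25 - 288/371*γ34 + 72/371*γ35


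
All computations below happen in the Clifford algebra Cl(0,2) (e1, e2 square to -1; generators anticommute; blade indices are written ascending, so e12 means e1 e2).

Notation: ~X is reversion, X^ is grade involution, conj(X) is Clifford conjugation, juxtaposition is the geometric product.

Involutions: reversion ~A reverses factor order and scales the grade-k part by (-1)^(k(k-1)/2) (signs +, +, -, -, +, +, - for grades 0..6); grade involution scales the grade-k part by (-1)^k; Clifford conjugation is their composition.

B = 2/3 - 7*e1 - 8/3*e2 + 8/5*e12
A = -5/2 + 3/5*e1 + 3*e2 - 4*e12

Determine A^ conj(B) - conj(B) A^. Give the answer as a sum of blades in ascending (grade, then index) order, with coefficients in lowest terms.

first term: 62/15 - 73/30*e1 - 2822/75*e2 + 311/15*e12
second term: 62/15 - 1001/30*e1 + 1522/75*e2 - 271/15*e12
Answer: 464/15*e1 - 1448/25*e2 + 194/5*e12


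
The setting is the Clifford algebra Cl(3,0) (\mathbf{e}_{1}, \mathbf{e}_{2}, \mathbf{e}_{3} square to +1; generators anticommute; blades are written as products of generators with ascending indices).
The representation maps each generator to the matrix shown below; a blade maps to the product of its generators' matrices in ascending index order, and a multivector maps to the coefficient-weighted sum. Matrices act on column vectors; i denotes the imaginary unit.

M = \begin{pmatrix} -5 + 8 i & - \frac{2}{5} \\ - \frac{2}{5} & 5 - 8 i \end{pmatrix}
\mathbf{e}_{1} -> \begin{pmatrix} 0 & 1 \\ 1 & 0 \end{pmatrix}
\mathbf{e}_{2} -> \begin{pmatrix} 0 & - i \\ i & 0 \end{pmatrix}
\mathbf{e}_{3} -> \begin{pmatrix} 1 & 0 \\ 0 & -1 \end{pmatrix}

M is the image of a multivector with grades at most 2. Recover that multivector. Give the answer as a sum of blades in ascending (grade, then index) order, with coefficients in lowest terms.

Method: 1, rho(e_{1}), rho(e_{2}), rho(e_{3}) form a trace-orthogonal basis of the 2x2 complex matrices (tr(X Y) = 2 if X = Y, else 0), so M = m0*1 + m1*rho(e_{1}) + m2*rho(e_{2}) + m3*rho(e_{3}) with m0 = tr(M)/2 = 0, m1 = tr(M rho(e_{1}))/2 = - \frac{2}{5}, m2 = tr(M rho(e_{2}))/2 = 0, m3 = tr(M rho(e_{3}))/2 = -5 + 8 i.
Multiplying table entries, the bivector images are rho(e_{1} e_{2}) = i*rho(e_{3}), rho(e_{1} e_{3}) = -i*rho(e_{2}), rho(e_{2} e_{3}) = i*rho(e_{1}); with real blade coefficients the real parts of m0..m3 are the coefficients of 1, e_{1}, e_{2}, e_{3} and the imaginary parts give the bivectors (e_{2} e_{3}: Im m1, e_{1} e_{3}: -Im m2, e_{1} e_{2}: Im m3).
Answer: -\frac{2}{5} e_{1} - 5 e_{3} + 8 e_{1} e_{2}


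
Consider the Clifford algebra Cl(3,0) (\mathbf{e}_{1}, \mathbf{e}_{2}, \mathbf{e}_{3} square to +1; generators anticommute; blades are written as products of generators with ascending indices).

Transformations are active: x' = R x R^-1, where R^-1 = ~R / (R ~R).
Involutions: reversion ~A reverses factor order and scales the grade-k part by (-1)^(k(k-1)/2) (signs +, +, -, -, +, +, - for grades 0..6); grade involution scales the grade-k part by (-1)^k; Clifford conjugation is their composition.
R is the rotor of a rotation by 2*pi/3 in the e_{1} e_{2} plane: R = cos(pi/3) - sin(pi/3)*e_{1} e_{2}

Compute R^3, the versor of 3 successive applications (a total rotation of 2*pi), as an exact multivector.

The rotor phase is half the rotation angle and phases add under composition, so 3 steps in the e_{1} e_{2} plane accumulate phase 3*(pi/3) = \pi: R^3 = cos(\pi) - sin(\pi)*e_{1} e_{2}.
cos(\pi) = -1 and sin(\pi) = 0, so R^3 = -1. The total rotation 2*pi is 1 full turn, so every vector returns to itself, yet the rotor is -1, on the OTHER sheet of the double cover (an odd number of 2*pi turns).
Answer: -1


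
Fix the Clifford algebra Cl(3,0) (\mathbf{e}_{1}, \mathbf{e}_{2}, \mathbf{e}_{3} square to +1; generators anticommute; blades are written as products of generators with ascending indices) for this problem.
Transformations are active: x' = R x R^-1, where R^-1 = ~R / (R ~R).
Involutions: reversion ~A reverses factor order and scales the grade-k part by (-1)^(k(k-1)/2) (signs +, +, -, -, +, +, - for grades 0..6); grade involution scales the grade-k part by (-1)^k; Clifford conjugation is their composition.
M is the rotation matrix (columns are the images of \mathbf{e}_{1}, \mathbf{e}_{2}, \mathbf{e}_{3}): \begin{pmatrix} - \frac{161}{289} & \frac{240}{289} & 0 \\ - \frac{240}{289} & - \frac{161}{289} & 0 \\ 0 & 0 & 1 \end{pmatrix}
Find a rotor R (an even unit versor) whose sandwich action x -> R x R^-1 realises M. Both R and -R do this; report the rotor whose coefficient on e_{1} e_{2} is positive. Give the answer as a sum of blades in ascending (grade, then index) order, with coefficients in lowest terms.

Method: write R = a + b12*e_{1} e_{2} + b13*e_{1} e_{3} + b23*e_{2} e_{3} with a^2 + b12^2 + b13^2 + b23^2 = 1 (so R^-1 = ~R). Expanding the columns R e_j ~R gives tr M = 4a^2 - 1 and, from the antisymmetric part, M21 - M12 = -4a*b12, M13 - M31 = 4a*b13, M32 - M23 = -4a*b23.
Here tr M = -\frac{33}{289}, so a^2 = (1 + tr M)/4 = \frac{64}{289} and a = ±\frac{8}{17}. Taking a = \frac{8}{17}: M21 - M12 = -\frac{480}{289}, M13 - M31 = 0, M32 - M23 = 0, giving b12 = \frac{15}{17}, b13 = 0, b23 = 0, i.e. R = \frac{8}{17} + \frac{15}{17} e_{1} e_{2}.
Its e_{1} e_{2} coefficient is already positive.
Answer: \frac{8}{17} + \frac{15}{17} e_{1} e_{2}. Key observation: the double cover Spin(3) -> SO(3) sends R and -R to the same matrix (trace -\frac{33}{289} here), so the stated sign of the e_{1} e_{2} coefficient is what selects one sheet.


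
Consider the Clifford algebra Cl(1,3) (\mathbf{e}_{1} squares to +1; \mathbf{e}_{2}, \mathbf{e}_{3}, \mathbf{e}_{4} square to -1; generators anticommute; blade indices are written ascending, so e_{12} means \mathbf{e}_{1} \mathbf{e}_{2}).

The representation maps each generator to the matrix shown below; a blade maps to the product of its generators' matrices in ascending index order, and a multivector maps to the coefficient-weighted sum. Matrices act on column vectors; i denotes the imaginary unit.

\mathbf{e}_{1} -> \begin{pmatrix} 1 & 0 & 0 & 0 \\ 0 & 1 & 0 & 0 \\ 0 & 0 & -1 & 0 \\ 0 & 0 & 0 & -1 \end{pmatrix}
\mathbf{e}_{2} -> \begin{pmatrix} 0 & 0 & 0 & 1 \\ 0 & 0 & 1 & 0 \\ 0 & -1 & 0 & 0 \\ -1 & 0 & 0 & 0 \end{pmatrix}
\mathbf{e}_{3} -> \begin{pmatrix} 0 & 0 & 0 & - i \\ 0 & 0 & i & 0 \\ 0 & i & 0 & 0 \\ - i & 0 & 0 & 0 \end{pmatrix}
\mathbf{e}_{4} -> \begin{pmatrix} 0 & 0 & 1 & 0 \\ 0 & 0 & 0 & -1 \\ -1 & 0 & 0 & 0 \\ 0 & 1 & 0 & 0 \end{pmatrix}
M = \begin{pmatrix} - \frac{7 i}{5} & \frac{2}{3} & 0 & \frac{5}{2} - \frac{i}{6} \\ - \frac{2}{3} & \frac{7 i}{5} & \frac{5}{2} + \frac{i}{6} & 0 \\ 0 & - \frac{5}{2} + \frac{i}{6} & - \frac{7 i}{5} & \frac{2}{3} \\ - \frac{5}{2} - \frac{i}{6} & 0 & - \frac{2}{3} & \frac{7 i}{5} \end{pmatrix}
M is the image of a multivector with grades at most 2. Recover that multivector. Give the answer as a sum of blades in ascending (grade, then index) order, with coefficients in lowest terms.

Method: the blade images are trace-orthogonal — tr(rho(e_A) rho(e_B)^-1) = 4 if A = B and 0 otherwise — and rho(e_A)^-1 = (e_A)^2 * rho(e_A) with (e_A)^2 = +1 or -1, so the coefficient of e_A in the preimage is (e_A)^2 * tr(M rho(e_A))/4.
Nonzero projections over blades of grade <= 2: e_{2}: (e_{2})^2 = -1, tr(M rho(e_{2})) = -10, coefficient \frac{5}{2}; e_{3}: (e_{3})^2 = -1, tr(M rho(e_{3})) = - \frac{2}{3}, coefficient \frac{1}{6}; e_{23}: (e_{23})^2 = -1, tr(M rho(e_{23})) = - \frac{28}{5}, coefficient \frac{7}{5}; e_{24}: (e_{24})^2 = -1, tr(M rho(e_{24})) = - \frac{8}{3}, coefficient \frac{2}{3}. Every other blade of grade <= 2 projects to 0.
Answer: \frac{5}{2} e_{2} + \frac{1}{6} e_{3} + \frac{7}{5} e_{23} + \frac{2}{3} e_{24}


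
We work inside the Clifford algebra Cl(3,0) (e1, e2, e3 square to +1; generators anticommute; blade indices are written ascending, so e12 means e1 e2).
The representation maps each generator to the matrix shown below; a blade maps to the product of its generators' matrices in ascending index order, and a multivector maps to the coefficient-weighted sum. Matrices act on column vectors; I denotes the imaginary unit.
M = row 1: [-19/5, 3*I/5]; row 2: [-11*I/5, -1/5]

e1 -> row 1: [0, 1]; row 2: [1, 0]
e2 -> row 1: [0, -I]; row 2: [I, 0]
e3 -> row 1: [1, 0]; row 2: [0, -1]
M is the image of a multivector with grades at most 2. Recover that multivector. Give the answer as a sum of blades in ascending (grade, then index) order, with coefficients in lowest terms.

Method: 1, rho(e1), rho(e2), rho(e3) form a trace-orthogonal basis of the 2x2 complex matrices (tr(X Y) = 2 if X = Y, else 0), so M = m0*1 + m1*rho(e1) + m2*rho(e2) + m3*rho(e3) with m0 = tr(M)/2 = -2, m1 = tr(M rho(e1))/2 = -4*I/5, m2 = tr(M rho(e2))/2 = -7/5, m3 = tr(M rho(e3))/2 = -9/5.
Multiplying table entries, the bivector images are rho(e12) = I*rho(e3), rho(e13) = -I*rho(e2), rho(e23) = I*rho(e1); with real blade coefficients the real parts of m0..m3 are the coefficients of 1, e1, e2, e3 and the imaginary parts give the bivectors (e23: Im m1, e13: -Im m2, e12: Im m3).
Answer: -2 - 7/5*e2 - 9/5*e3 - 4/5*e23


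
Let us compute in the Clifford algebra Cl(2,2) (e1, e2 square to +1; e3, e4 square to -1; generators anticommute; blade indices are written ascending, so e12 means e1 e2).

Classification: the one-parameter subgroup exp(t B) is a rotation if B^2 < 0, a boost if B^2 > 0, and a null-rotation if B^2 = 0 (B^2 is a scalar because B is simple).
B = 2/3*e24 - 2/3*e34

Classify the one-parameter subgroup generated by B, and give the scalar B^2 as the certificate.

B^2 term by term: the squares give (2/3)^2*(e24)^2 + (-2/3)^2*(e34)^2 = 4/9*(+1) + 4/9*(-1) = 0 (each basis 2-blade squares to minus the product of its generators' squares); cross terms between blades sharing an index anticommute and cancel. So B^2 = 0.
Answer: null-rotation, certificate B^2 = 0. Check the certificate: B^2 = 0, and that sign is decisive whatever form B takes.


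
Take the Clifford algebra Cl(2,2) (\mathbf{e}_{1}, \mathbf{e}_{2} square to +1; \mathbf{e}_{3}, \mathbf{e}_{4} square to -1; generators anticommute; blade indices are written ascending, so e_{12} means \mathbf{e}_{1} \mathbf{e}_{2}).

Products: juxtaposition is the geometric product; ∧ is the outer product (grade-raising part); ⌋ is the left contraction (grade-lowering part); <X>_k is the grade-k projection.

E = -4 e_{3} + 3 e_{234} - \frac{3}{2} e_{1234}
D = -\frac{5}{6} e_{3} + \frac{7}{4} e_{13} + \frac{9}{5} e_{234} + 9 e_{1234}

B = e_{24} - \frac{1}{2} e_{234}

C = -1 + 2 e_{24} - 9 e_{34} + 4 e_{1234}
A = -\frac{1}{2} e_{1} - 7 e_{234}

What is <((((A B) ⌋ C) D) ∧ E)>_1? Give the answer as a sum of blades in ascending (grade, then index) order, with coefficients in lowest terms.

step 1: -\frac{7}{2} + 7 e_{3} - \frac{1}{2} e_{124} + \frac{1}{4} e_{1234}
step 2: \frac{9}{2} + 2 e_{3} + 63 e_{4} - 7 e_{24} + \frac{63}{2} e_{34} - 28 e_{124} - 14 e_{1234}
step 3: -\frac{373}{3} + \frac{287}{10} e_{1} - \frac{567}{10} e_{2} + \frac{5217}{20} e_{3} - \frac{105}{4} e_{4} - \frac{567}{2} e_{12} + \frac{4851}{40} e_{13} + \frac{441}{8} e_{14} - \frac{567}{5} e_{23} + \frac{281}{10} e_{24} + \frac{105}{2} e_{34} + 567 e_{123} - \frac{19}{3} e_{124} + \frac{441}{4} e_{134} + \frac{769}{15} e_{234} + \frac{353}{12} e_{1234}
step 4: \frac{1492}{3} e_{3} - \frac{574}{5} e_{13} + \frac{1134}{5} e_{23} - 105 e_{34} + 1134 e_{123} + \frac{441}{2} e_{134} - \frac{1303}{5} e_{234} + \frac{3709}{15} e_{1234}
step 5: \frac{1492}{3} e_{3}
Answer: \frac{1492}{3} e_{3}


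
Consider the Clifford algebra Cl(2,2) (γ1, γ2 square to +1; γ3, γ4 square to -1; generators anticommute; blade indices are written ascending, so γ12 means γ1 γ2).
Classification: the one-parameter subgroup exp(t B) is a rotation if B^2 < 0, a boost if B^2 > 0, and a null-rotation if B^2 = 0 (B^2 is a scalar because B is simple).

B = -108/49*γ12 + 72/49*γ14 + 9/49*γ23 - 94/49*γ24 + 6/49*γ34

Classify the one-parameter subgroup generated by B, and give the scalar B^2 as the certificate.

B^2 term by term: the squares give (-108/49)^2*(γ12)^2 + (72/49)^2*(γ14)^2 + (9/49)^2*(γ23)^2 + (-94/49)^2*(γ24)^2 + (6/49)^2*(γ34)^2 = 11664/2401*(-1) + 5184/2401*(+1) + 81/2401*(+1) + 8836/2401*(+1) + 36/2401*(-1) = 1 (each basis 2-blade squares to minus the product of its generators' squares); cross terms between blades sharing an index anticommute and cancel; the commuting (index-disjoint) pairs give grade-4 terms 2*c*c'*(blade product), which cancel blade by blade — γ1234: -1296/2401 + 1296/2401 = 0 — confirming B is simple. So B^2 = 1.
Answer: boost, certificate B^2 = 1. Because 1 is invariant under every versor sandwich, the classification follows from its sign alone.


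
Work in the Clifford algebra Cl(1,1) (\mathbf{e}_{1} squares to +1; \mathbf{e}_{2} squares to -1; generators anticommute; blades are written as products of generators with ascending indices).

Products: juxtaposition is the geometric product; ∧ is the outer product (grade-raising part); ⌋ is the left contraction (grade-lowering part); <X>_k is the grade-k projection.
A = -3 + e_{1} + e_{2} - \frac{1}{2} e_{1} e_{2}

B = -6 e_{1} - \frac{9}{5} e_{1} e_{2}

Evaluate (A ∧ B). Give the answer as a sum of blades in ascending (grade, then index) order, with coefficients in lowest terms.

step 1: 18 e_{1} + \frac{57}{5} e_{1} e_{2}
Answer: 18 e_{1} + \frac{57}{5} e_{1} e_{2}


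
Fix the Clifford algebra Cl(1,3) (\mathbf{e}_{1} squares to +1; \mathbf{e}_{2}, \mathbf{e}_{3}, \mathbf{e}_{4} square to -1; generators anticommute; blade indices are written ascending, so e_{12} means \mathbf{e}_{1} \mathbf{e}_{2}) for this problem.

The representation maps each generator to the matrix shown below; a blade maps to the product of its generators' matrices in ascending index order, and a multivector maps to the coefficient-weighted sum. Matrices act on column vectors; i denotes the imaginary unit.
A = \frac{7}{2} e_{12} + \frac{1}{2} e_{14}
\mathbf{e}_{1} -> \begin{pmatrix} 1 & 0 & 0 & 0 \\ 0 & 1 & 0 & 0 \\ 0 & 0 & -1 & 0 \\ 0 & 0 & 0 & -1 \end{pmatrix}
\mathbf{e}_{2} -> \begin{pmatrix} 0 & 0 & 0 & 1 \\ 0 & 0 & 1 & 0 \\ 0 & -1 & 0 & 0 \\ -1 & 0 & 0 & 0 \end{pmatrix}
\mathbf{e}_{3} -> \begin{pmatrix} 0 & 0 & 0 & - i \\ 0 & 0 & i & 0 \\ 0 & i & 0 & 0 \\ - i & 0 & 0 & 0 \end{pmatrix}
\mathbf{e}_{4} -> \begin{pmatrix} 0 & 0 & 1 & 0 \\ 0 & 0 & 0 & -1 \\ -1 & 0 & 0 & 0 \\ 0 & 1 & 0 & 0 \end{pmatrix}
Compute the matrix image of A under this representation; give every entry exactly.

Bivector images (products of the table entries): rho(e_{12}) = rho(\mathbf{e}_{1})rho(\mathbf{e}_{2}) = \begin{pmatrix} 0 & 0 & 0 & 1 \\ 0 & 0 & 1 & 0 \\ 0 & 1 & 0 & 0 \\ 1 & 0 & 0 & 0 \end{pmatrix}; rho(e_{14}) = rho(\mathbf{e}_{1})rho(\mathbf{e}_{4}) = \begin{pmatrix} 0 & 0 & 1 & 0 \\ 0 & 0 & 0 & -1 \\ 1 & 0 & 0 & 0 \\ 0 & -1 & 0 & 0 \end{pmatrix}.
M = (\frac{7}{2})*rho(e_{12}) + (\frac{1}{2})*rho(e_{14}), summed entrywise:
Answer: \begin{pmatrix} 0 & 0 & \frac{1}{2} & \frac{7}{2} \\ 0 & 0 & \frac{7}{2} & - \frac{1}{2} \\ \frac{1}{2} & \frac{7}{2} & 0 & 0 \\ \frac{7}{2} & - \frac{1}{2} & 0 & 0 \end{pmatrix}


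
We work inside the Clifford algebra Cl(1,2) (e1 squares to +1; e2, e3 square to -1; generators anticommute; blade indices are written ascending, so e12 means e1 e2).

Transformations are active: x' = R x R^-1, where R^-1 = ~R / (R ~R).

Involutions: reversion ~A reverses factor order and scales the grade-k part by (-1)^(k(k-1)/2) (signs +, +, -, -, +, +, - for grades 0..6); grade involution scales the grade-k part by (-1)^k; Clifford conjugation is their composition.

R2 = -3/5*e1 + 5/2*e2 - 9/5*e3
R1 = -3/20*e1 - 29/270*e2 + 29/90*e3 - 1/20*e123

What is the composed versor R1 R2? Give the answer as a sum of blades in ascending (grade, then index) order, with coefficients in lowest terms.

Distribute over the terms of R2 (each basis-blade product reordered to ascending indices, repeated generators contracted through their squares):
R1 (-3/5*e1) = 9/100 - 29/450*e12 + 29/150*e13 + 3/100*e23
R1 (5/2*e2) = 29/108 - 3/8*e12 - 1/8*e13 - 29/36*e23
R1 (-9/5*e3) = 29/50 - 9/100*e12 + 27/100*e13 + 29/150*e23
Summing the partial products and collecting blades:
Answer: 1267/1350 - 953/1800*e12 + 203/600*e13 - 131/225*e23


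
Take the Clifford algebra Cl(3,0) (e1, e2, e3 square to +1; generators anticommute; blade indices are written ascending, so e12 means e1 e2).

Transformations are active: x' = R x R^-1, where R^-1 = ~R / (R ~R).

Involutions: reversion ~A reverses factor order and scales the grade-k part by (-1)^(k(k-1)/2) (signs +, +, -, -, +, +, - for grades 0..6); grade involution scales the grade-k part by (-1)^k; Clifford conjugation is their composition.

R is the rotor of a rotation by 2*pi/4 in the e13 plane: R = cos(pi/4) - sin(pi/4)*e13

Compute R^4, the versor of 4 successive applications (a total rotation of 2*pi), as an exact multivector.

Half-angle bookkeeping: 4 applications in e13 add up to rotor phase 4*pi/4 = pi, so R^4 = cos(pi) - sin(pi)*e13.
cos(pi) = -1 and sin(pi) = 0, so R^4 = -1. The total rotation 2*pi is 1 full turn, so every vector returns to itself, yet the rotor is -1, on the OTHER sheet of the double cover (an odd number of 2*pi turns).
Answer: -1


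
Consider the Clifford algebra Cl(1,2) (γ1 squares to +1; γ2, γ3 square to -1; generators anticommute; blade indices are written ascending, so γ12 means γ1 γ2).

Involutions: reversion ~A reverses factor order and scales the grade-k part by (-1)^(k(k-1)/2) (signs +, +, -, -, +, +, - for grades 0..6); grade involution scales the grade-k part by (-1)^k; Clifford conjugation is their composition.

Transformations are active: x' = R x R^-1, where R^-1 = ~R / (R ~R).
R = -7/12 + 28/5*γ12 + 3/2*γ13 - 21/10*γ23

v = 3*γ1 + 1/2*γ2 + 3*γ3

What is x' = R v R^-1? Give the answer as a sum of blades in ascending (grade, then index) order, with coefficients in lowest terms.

~R = -7/12 - 28/5*γ12 - 3/2*γ13 + 21/10*γ23, and R ~R = -20779/720, so R^-1 = ~R / (-20779/720).
R v = -181/20*γ1 - 259/24*γ2 - 73/10*γ3 + 39/4*γ123
Answer: -40455/20779*γ1 - 81029/41558*γ2 + 10155/20779*γ3


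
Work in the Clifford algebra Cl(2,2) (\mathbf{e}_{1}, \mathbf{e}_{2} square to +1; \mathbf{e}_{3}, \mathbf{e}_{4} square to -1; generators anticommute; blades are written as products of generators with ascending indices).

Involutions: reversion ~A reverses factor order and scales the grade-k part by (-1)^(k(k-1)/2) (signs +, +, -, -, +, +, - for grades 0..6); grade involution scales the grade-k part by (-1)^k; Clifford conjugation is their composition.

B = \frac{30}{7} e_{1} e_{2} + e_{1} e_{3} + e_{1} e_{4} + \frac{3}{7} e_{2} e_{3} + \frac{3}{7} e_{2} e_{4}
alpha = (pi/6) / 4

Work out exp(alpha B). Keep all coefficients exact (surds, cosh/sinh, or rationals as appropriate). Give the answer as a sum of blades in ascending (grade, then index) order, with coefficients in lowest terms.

B^2 term by term: the squares give (\frac{30}{7})^2*(e_{1} e_{2})^2 + (1)^2*(e_{1} e_{3})^2 + (1)^2*(e_{1} e_{4})^2 + (\frac{3}{7})^2*(e_{2} e_{3})^2 + (\frac{3}{7})^2*(e_{2} e_{4})^2 = \frac{900}{49}*(-1) + 1*(+1) + 1*(+1) + \frac{9}{49}*(+1) + \frac{9}{49}*(+1) = -16 (each basis 2-blade squares to minus the product of its generators' squares); cross terms between blades sharing an index anticommute and cancel; the commuting (index-disjoint) pairs give grade-4 terms 2*c*c'*(blade product), which cancel blade by blade — e_{1} e_{2} e_{3} e_{4}: -\frac{6}{7} + \frac{6}{7} = 0 — confirming B is simple. So B^2 = -16.
B^2 = -16 — B^2 < 0, so the exponential closes trigonometrically: l = 4, alpha*l = \frac{\pi}{6}, so exp(alpha B) = cos(\frac{\pi}{6}) + (sin(\frac{\pi}{6})/4)*B = \frac{\sqrt{3}}{2} + (\frac{1}{8})*B.
Answer: \frac{\sqrt{3}}{2} + \frac{15}{28} e_{1} e_{2} + \frac{1}{8} e_{1} e_{3} + \frac{1}{8} e_{1} e_{4} + \frac{3}{56} e_{2} e_{3} + \frac{3}{56} e_{2} e_{4}


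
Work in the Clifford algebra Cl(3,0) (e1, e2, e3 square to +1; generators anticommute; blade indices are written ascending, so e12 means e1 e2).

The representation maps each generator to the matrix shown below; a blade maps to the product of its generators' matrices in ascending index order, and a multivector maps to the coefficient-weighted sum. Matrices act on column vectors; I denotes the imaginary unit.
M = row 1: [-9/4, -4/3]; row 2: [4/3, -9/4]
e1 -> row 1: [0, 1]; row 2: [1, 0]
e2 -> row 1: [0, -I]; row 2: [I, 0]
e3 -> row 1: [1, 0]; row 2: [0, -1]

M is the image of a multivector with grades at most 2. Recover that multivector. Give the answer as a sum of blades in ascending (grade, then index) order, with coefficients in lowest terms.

Method: 1, rho(e1), rho(e2), rho(e3) form a trace-orthogonal basis of the 2x2 complex matrices (tr(X Y) = 2 if X = Y, else 0), so M = m0*1 + m1*rho(e1) + m2*rho(e2) + m3*rho(e3) with m0 = tr(M)/2 = -9/4, m1 = tr(M rho(e1))/2 = 0, m2 = tr(M rho(e2))/2 = -4*I/3, m3 = tr(M rho(e3))/2 = 0.
Multiplying table entries, the bivector images are rho(e12) = I*rho(e3), rho(e13) = -I*rho(e2), rho(e23) = I*rho(e1); with real blade coefficients the real parts of m0..m3 are the coefficients of 1, e1, e2, e3 and the imaginary parts give the bivectors (e23: Im m1, e13: -Im m2, e12: Im m3).
Answer: -9/4 + 4/3*e13


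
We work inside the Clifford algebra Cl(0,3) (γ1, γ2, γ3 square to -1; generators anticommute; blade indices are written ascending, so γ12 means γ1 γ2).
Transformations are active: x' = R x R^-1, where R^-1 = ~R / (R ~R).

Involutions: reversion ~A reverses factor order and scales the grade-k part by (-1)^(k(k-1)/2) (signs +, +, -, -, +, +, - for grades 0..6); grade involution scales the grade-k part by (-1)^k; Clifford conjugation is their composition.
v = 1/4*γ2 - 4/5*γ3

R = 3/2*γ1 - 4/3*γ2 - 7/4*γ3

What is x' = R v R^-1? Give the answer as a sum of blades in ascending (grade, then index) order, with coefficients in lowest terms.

~R = 3/2*γ1 - 4/3*γ2 - 7/4*γ3, and R ~R = -1021/144, so R^-1 = ~R / (-1021/144).
R v = -16/15 + 3/8*γ12 - 6/5*γ13 + 361/240*γ23
Answer: 2304/5105*γ1 - 13297/20420*γ2 + 1396/5105*γ3


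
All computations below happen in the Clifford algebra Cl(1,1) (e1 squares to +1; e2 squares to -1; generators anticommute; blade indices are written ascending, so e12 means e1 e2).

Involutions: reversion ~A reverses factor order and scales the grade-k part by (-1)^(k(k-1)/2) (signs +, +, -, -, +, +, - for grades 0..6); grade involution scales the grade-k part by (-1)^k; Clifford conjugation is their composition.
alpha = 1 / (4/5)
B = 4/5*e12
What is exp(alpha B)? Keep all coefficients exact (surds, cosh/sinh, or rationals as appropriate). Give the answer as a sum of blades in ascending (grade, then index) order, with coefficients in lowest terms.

B^2 = (4/5)^2*(e12)^2 = 16/25*(+1) = 16/25 (a basis 2-blade squares to minus the product of its generators' squares).
B^2 = 16/25 — the positive square puts this in the hyperbolic regime; l = 4/5, alpha*l = 1, so exp(alpha B) = cosh(1) + (sinh(1)/(4/5))*B = cosh(1) + (5*sinh(1)/4)*B.
Answer: cosh(1) + sinh(1)*e12


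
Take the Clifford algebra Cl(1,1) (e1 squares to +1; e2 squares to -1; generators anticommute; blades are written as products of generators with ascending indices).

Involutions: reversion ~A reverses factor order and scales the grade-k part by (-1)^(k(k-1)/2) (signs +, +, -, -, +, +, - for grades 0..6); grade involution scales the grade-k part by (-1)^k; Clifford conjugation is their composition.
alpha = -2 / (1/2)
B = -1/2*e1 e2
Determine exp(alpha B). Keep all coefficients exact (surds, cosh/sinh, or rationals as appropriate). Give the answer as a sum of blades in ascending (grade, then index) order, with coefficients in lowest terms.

B^2 = (-1/2)^2*(e1 e2)^2 = 1/4*(+1) = 1/4 (a basis 2-blade squares to minus the product of its generators' squares).
B^2 = 1/4 — hyperbolic case — the even/odd split gives cosh and sinh: l = 1/2, alpha*l = -2, so exp(alpha B) = cosh(-2) + (sinh(-2)/(1/2))*B = cosh(2) + (-2*sinh(2))*B.
Answer: cosh(2) + sinh(2)*e1 e2


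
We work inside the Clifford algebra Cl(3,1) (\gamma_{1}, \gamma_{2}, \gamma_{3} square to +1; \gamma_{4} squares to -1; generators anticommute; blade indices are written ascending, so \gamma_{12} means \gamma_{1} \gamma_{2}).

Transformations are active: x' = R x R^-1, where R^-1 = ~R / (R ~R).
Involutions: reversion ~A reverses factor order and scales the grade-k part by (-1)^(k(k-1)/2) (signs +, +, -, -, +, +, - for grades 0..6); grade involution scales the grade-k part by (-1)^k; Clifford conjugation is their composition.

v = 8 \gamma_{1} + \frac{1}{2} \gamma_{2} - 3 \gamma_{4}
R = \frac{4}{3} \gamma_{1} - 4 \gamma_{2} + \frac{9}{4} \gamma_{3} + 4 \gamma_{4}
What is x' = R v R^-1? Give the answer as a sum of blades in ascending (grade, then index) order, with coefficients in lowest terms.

~R = \frac{4}{3} \gamma_{1} - 4 \gamma_{2} + \frac{9}{4} \gamma_{3} + 4 \gamma_{4}, and R ~R = \frac{985}{144}, so R^-1 = ~R / (\frac{985}{144}).
R v = \frac{62}{3} + \frac{98}{3} \gamma_{12} - 18 \gamma_{13} - 36 \gamma_{14} - \frac{9}{8} \gamma_{23} + 10 \gamma_{24} - \frac{27}{4} \gamma_{34}
Answer: \frac{56}{985} \gamma_{1} - \frac{48601}{1970} \gamma_{2} + \frac{13392}{985} \gamma_{3} + \frac{26763}{985} \gamma_{4}


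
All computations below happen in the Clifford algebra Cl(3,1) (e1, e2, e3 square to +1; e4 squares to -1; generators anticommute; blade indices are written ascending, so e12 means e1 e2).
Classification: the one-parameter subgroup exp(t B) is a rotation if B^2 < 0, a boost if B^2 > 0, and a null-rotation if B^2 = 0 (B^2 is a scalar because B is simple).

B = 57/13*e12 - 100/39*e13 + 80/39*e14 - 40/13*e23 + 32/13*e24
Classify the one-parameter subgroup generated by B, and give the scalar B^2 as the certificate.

B^2 term by term: the squares give (57/13)^2*(e12)^2 + (-100/39)^2*(e13)^2 + (80/39)^2*(e14)^2 + (-40/13)^2*(e23)^2 + (32/13)^2*(e24)^2 = 3249/169*(-1) + 10000/1521*(-1) + 6400/1521*(+1) + 1600/169*(-1) + 1024/169*(+1) = -25 (each basis 2-blade squares to minus the product of its generators' squares); cross terms between blades sharing an index anticommute and cancel; the commuting (index-disjoint) pairs give grade-4 terms 2*c*c'*(blade product), which cancel blade by blade — e1234: 6400/507 - 6400/507 = 0 — confirming B is simple. So B^2 = -25.
Answer: rotation, certificate B^2 = -25. One invariant decides it: the square -25 survives every conjugation, and its sign is exactly the classification.


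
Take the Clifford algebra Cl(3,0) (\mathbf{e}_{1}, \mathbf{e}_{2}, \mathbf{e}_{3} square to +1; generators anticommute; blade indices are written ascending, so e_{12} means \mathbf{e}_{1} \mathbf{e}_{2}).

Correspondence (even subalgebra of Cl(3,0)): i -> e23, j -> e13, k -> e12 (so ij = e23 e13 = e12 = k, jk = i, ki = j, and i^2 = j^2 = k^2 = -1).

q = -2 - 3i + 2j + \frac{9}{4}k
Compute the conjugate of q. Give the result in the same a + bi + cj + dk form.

In blades: q = -2 + \frac{9}{4} e_{12} + 2 e_{13} - 3 e_{23}.
Quaternion conjugation is reversion on the even subalgebra: the scalar is fixed and every grade-2 blade flips sign, giving -2 - \frac{9}{4} e_{12} - 2 e_{13} + 3 e_{23}; translating back:
Answer: -2 + 3i - 2j - \frac{9}{4}k


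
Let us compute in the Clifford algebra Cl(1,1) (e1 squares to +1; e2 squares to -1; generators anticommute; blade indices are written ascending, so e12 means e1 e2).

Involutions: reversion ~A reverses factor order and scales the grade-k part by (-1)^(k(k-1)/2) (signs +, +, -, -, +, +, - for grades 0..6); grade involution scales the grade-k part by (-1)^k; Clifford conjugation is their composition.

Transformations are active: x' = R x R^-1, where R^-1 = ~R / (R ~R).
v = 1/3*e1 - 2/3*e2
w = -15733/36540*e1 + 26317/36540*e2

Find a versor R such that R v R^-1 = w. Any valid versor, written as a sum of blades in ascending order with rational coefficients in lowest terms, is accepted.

Reasoning: v^2 = w^2 = -1/3 since conjugation preserves the quadratic form; R = v + w = -3553/36540*e1 + 1957/36540*e2 is then valid when invertible, keeping its own part and reversing (v - w)/2.
Answer: -3553/36540*e1 + 1957/36540*e2


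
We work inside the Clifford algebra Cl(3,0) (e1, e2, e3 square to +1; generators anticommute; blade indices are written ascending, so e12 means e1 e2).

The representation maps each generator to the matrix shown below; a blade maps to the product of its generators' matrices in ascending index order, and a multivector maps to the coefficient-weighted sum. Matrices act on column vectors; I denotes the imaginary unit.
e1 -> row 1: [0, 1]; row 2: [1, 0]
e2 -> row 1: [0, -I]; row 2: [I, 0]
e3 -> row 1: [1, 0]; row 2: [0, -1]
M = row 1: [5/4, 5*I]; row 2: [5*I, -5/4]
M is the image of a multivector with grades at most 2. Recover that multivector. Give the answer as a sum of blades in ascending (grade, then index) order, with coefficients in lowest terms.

Method: 1, rho(e1), rho(e2), rho(e3) form a trace-orthogonal basis of the 2x2 complex matrices (tr(X Y) = 2 if X = Y, else 0), so M = m0*1 + m1*rho(e1) + m2*rho(e2) + m3*rho(e3) with m0 = tr(M)/2 = 0, m1 = tr(M rho(e1))/2 = 5*I, m2 = tr(M rho(e2))/2 = 0, m3 = tr(M rho(e3))/2 = 5/4.
Multiplying table entries, the bivector images are rho(e12) = I*rho(e3), rho(e13) = -I*rho(e2), rho(e23) = I*rho(e1); with real blade coefficients the real parts of m0..m3 are the coefficients of 1, e1, e2, e3 and the imaginary parts give the bivectors (e23: Im m1, e13: -Im m2, e12: Im m3).
Answer: 5/4*e3 + 5*e23
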